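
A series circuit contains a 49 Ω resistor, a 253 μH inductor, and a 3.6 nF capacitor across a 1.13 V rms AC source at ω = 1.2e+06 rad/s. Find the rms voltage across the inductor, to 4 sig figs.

3.935 V

X_L = ωL = 303.6 Ω
X_C = 1/(ωC) = 231.5 Ω
Net reactance X = X_L − X_C = 72.12 Ω
Z = 49.00 + j72.12 Ω
|Z| = √(49.00² + 72.12²) = 87.19 Ω
I = V/|Z| = 12.96 mA
V_L = I·|Z_L| = 0.01296 × 303.6 = 3.935 V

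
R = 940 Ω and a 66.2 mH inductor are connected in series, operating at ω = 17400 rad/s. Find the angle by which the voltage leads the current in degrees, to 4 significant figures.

X_L = ωL = 1152 Ω
Z = 940.0 + j1152 Ω
|Z| = √(940.0² + 1152²) = 1487 Ω
∠Z = arctan(1152/940.0) = 50.78°

50.78°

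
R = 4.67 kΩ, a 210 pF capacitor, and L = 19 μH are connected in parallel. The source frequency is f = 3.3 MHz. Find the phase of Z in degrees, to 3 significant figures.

-83.3°

ω = 2πf = 2.073e+07 rad/s
X_L = ωL = 394 Ω
X_C = 1/(ωC) = 230 Ω
Parallel: admittances add. Y = 1/R + 1/(jωL) + jωC
Y = (0.000214 + j0.00182) S
|Y| = 0.00183 S → |Z| = 1/|Y| = 547 Ω, ∠Z = −∠Y = -83.3°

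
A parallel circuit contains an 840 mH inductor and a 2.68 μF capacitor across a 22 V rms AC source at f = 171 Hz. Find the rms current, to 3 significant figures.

ω = 2πf = 1074 rad/s
X_L = ωL = 903 Ω
X_C = 1/(ωC) = 347 Ω
Parallel: admittances add. Y = 1/(jωL) + jωC
Y = (0 + j0.00177) S
|Y| = 0.00177 S → |Z| = 1/|Y| = 565 Ω, ∠Z = −∠Y = -90.0°
I = V/|Z| = 22/565 = 39.0 mA

39.0 mA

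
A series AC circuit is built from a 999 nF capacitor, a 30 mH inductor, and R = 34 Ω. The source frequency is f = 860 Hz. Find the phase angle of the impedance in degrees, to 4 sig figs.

ω = 2πf = 5404 rad/s
X_L = ωL = 162.1 Ω
X_C = 1/(ωC) = 185.2 Ω
Net reactance X = X_L − X_C = -23.14 Ω
Z = 34.00 − j23.14 Ω
|Z| = √(34.00² + 23.14²) = 41.13 Ω
∠Z = arctan(-23.14/34.00) = -34.24°

-34.24°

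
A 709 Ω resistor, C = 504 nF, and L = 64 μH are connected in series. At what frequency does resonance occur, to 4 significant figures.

ω₀ = 1/√(LC) = 1/√(6.4e-05 × 5.04e-07) = 176100 rad/s
f₀ = ω₀/(2π) = 28.02 kHz

28.02 kHz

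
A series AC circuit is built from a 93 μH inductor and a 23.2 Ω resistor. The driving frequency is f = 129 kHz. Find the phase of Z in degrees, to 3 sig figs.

72.9°

ω = 2πf = 810500 rad/s
X_L = ωL = 75.4 Ω
Z = 23.2 + j75.4 Ω
|Z| = √(23.2² + 75.4²) = 78.9 Ω
∠Z = arctan(75.4/23.2) = 72.9°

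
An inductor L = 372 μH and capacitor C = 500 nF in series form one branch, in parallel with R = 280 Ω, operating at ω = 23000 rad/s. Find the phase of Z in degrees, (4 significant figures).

-74.36°

X_L = ωL = 8.556 Ω
X_C = 1/(ωC) = 86.96 Ω
Branch 1: Z₁ = R = 280.0 Ω
Branch 2 (series LC): Z₂ = j(X_L − X_C) = −j78.40 Ω
Parallel: Z = Z₁Z₂/(Z₁+Z₂), |Z| = 75.50 Ω, ∠Z = -74.36°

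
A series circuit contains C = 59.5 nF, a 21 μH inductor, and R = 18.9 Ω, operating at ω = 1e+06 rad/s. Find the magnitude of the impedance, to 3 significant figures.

X_L = ωL = 21.0 Ω
X_C = 1/(ωC) = 16.8 Ω
Net reactance X = X_L − X_C = 4.19 Ω
Z = 18.9 + j4.19 Ω
|Z| = √(18.9² + 4.19²) = 19.4 Ω

19.4 Ω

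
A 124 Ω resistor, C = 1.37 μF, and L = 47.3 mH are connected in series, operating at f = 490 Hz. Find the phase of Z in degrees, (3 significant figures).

-36.4°

ω = 2πf = 3079 rad/s
X_L = ωL = 146 Ω
X_C = 1/(ωC) = 237 Ω
Net reactance X = X_L − X_C = -91.5 Ω
Z = 124 − j91.5 Ω
|Z| = √(124² + 91.5²) = 154 Ω
∠Z = arctan(-91.5/124) = -36.4°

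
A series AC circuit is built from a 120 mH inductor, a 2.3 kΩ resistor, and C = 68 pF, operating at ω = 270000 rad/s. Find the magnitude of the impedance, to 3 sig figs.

22200 Ω

X_L = ωL = 32400 Ω
X_C = 1/(ωC) = 54500 Ω
Net reactance X = X_L − X_C = -22100 Ω
Z = 2300 − j22100 Ω
|Z| = √(2300² + 22100²) = 22200 Ω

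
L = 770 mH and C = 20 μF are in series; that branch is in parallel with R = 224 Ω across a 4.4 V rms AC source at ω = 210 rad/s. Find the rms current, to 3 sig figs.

X_L = ωL = 162 Ω
X_C = 1/(ωC) = 238 Ω
Branch 1: Z₁ = R = 224 Ω
Branch 2 (series LC): Z₂ = j(X_L − X_C) = −j76.4 Ω
Parallel: Z = Z₁Z₂/(Z₁+Z₂), |Z| = 72.3 Ω, ∠Z = -71.2°
I = V/|Z| = 4.4/72.3 = 60.9 mA

60.9 mA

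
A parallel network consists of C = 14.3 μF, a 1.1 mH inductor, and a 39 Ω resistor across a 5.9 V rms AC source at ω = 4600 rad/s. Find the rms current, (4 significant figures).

X_L = ωL = 5.060 Ω
X_C = 1/(ωC) = 15.20 Ω
Parallel: admittances add. Y = 1/R + 1/(jωL) + jωC
Y = (0.02564 − j0.1318) S
|Y| = 0.1343 S → |Z| = 1/|Y| = 7.445 Ω, ∠Z = −∠Y = 78.99°
I = V/|Z| = 5.9/7.445 = 792.5 mA

792.5 mA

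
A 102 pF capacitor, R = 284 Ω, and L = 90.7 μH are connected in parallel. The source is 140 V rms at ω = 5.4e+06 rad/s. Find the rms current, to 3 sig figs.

X_L = ωL = 490 Ω
X_C = 1/(ωC) = 1820 Ω
Parallel: admittances add. Y = 1/R + 1/(jωL) + jωC
Y = (0.00352 − j0.00149) S
|Y| = 0.00382 S → |Z| = 1/|Y| = 262 Ω, ∠Z = −∠Y = 22.9°
I = V/|Z| = 140/262 = 535 mA

535 mA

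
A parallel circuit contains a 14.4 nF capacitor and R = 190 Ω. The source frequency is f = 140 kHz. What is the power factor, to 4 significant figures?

ω = 2πf = 879600 rad/s
X_C = 1/(ωC) = 78.95 Ω
Parallel: admittances add. Y = 1/R + jωC
Y = (0.005263 + j0.01267) S
|Y| = 0.01372 S → |Z| = 1/|Y| = 72.90 Ω, ∠Z = −∠Y = -67.44°
cos φ = cos(-67.44°) = 0.3837

0.3837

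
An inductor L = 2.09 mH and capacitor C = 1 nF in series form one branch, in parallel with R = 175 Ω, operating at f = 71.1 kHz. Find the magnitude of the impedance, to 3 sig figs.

ω = 2πf = 446700 rad/s
X_L = ωL = 934 Ω
X_C = 1/(ωC) = 2240 Ω
Branch 1: Z₁ = R = 175 Ω
Branch 2 (series LC): Z₂ = j(X_L − X_C) = −j1300 Ω
Parallel: Z = Z₁Z₂/(Z₁+Z₂), |Z| = 173 Ω, ∠Z = -7.64°

173 Ω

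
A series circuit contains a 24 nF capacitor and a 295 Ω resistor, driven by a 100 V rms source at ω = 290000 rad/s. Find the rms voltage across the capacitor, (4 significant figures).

X_C = 1/(ωC) = 143.7 Ω
Z = 295.0 − j143.7 Ω
|Z| = √(295.0² + 143.7²) = 328.1 Ω
I = V/|Z| = 304.8 mA
V_C = I·|Z_C| = 0.3048 × 143.7 = 43.79 V

43.79 V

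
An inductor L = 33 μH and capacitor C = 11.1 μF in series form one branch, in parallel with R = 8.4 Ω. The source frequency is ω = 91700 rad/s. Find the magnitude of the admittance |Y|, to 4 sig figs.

X_L = ωL = 3.026 Ω
X_C = 1/(ωC) = 0.9824 Ω
Branch 1: Z₁ = R = 8.400 Ω
Branch 2 (series LC): Z₂ = j(X_L − X_C) = j2.044 Ω
Parallel: Z = Z₁Z₂/(Z₁+Z₂), |Z| = 1.986 Ω, ∠Z = 76.33°
|Y| = 1/|Z| = 503.6 mS

503.6 mS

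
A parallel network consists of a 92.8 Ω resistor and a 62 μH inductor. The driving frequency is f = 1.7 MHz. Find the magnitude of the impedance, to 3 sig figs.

ω = 2πf = 1.068e+07 rad/s
X_L = ωL = 662 Ω
Parallel: admittances add. Y = 1/R + 1/(jωL)
Y = (0.0108 − j0.00151) S
|Y| = 0.0109 S → |Z| = 1/|Y| = 91.9 Ω, ∠Z = −∠Y = 7.98°

91.9 Ω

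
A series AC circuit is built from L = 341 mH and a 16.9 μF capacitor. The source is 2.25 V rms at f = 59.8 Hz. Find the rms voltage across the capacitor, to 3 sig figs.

12.1 V

ω = 2πf = 375.7 rad/s
X_L = ωL = 128 Ω
X_C = 1/(ωC) = 157 Ω
Net reactance X = X_L − X_C = -29.4 Ω
Z = − j29.4 Ω
|Z| = √(0² + 29.4²) = 29.4 Ω
I = V/|Z| = 76.6 mA
V_C = I·|Z_C| = 0.0766 × 157 = 12.1 V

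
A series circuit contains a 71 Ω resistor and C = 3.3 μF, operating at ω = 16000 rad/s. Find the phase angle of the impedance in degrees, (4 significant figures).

-14.94°

X_C = 1/(ωC) = 18.94 Ω
Z = 71.00 − j18.94 Ω
|Z| = √(71.00² + 18.94²) = 73.48 Ω
∠Z = arctan(-18.94/71.00) = -14.94°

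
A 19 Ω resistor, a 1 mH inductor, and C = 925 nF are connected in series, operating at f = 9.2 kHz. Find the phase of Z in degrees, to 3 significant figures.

ω = 2πf = 57810 rad/s
X_L = ωL = 57.8 Ω
X_C = 1/(ωC) = 18.7 Ω
Net reactance X = X_L − X_C = 39.1 Ω
Z = 19.0 + j39.1 Ω
|Z| = √(19.0² + 39.1²) = 43.5 Ω
∠Z = arctan(39.1/19.0) = 64.1°

64.1°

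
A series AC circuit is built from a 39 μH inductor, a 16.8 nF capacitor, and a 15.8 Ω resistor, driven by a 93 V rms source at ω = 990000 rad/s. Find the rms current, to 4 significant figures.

3.484 A

X_L = ωL = 38.61 Ω
X_C = 1/(ωC) = 60.13 Ω
Net reactance X = X_L − X_C = -21.52 Ω
Z = 15.80 − j21.52 Ω
|Z| = √(15.80² + 21.52²) = 26.69 Ω
I = V/|Z| = 93/26.69 = 3.484 A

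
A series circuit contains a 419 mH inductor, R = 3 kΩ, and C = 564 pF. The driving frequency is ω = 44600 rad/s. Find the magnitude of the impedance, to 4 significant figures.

X_L = ωL = 18690 Ω
X_C = 1/(ωC) = 39750 Ω
Net reactance X = X_L − X_C = -21070 Ω
Z = 3000 − j21070 Ω
|Z| = √(3000² + 21070²) = 21280 Ω

21280 Ω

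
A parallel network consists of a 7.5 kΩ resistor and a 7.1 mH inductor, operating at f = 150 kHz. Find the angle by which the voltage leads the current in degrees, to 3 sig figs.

ω = 2πf = 942500 rad/s
X_L = ωL = 6690 Ω
Parallel: admittances add. Y = 1/R + 1/(jωL)
Y = (0.000133 − j0.000149) S
|Y| = 0.000200 S → |Z| = 1/|Y| = 4990 Ω, ∠Z = −∠Y = 48.3°

48.3°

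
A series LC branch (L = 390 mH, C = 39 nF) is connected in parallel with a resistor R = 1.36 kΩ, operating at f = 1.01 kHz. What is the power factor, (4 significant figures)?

ω = 2πf = 6346 rad/s
X_L = ωL = 2475 Ω
X_C = 1/(ωC) = 4040 Ω
Branch 1: Z₁ = R = 1360 Ω
Branch 2 (series LC): Z₂ = j(X_L − X_C) = −j1566 Ω
Parallel: Z = Z₁Z₂/(Z₁+Z₂), |Z| = 1027 Ω, ∠Z = -40.98°
cos φ = cos(-40.98°) = 0.7549

0.7549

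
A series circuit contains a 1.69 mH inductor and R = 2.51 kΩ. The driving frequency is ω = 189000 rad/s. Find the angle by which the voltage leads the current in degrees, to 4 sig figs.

7.252°

X_L = ωL = 319.4 Ω
Z = 2510 + j319.4 Ω
|Z| = √(2510² + 319.4²) = 2530 Ω
∠Z = arctan(319.4/2510) = 7.252°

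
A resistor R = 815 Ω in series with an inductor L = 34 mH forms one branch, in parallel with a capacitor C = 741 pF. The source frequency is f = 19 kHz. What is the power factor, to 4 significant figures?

0.3052

ω = 2πf = 119400 rad/s
X_L = ωL = 4059 Ω
X_C = 1/(ωC) = 11300 Ω
Branch 1 (R+jX_L): Z₁ = 815.0 + j4059 Ω, |Z₁| = 4140 Ω
Branch 2 (−jX_C): Z₂ = −j11300 Ω
Parallel: Z = Z₁Z₂/(Z₁+Z₂), |Z| = 6419 Ω, ∠Z = 72.23°
cos φ = cos(72.23°) = 0.3052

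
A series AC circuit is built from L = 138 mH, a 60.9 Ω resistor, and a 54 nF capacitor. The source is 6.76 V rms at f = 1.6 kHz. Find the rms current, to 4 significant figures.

ω = 2πf = 10050 rad/s
X_L = ωL = 1387 Ω
X_C = 1/(ωC) = 1842 Ω
Net reactance X = X_L − X_C = -454.7 Ω
Z = 60.90 − j454.7 Ω
|Z| = √(60.90² + 454.7²) = 458.8 Ω
I = V/|Z| = 6.76/458.8 = 14.73 mA

14.73 mA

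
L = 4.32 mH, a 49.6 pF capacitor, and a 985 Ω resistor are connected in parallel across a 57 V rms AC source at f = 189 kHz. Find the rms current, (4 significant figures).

ω = 2πf = 1.188e+06 rad/s
X_L = ωL = 5130 Ω
X_C = 1/(ωC) = 16980 Ω
Parallel: admittances add. Y = 1/R + 1/(jωL) + jωC
Y = (0.001015 − j0.0001360) S
|Y| = 0.001024 S → |Z| = 1/|Y| = 976.3 Ω, ∠Z = −∠Y = 7.631°
I = V/|Z| = 57/976.3 = 58.39 mA

58.39 mA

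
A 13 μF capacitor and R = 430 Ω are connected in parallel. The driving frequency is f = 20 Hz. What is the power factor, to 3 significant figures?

0.818

ω = 2πf = 125.7 rad/s
X_C = 1/(ωC) = 612 Ω
Parallel: admittances add. Y = 1/R + jωC
Y = (0.00233 + j0.00163) S
|Y| = 0.00284 S → |Z| = 1/|Y| = 352 Ω, ∠Z = −∠Y = -35.1°
cos φ = cos(-35.1°) = 0.818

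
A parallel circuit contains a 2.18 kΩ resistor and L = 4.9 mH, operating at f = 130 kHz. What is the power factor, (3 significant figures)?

0.878

ω = 2πf = 816800 rad/s
X_L = ωL = 4000 Ω
Parallel: admittances add. Y = 1/R + 1/(jωL)
Y = (0.000459 − j0.000250) S
|Y| = 0.000522 S → |Z| = 1/|Y| = 1910 Ω, ∠Z = −∠Y = 28.6°
cos φ = cos(28.6°) = 0.878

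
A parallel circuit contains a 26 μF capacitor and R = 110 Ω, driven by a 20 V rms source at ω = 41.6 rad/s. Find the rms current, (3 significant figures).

X_C = 1/(ωC) = 925 Ω
Parallel: admittances add. Y = 1/R + jωC
Y = (0.00909 + j0.00108) S
|Y| = 0.00916 S → |Z| = 1/|Y| = 109 Ω, ∠Z = −∠Y = -6.78°
I = V/|Z| = 20/109 = 183 mA

183 mA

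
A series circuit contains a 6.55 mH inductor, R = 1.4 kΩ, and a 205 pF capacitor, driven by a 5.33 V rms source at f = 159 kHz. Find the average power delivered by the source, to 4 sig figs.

ω = 2πf = 999000 rad/s
X_L = ωL = 6544 Ω
X_C = 1/(ωC) = 4883 Ω
Net reactance X = X_L − X_C = 1661 Ω
Z = 1400 + j1661 Ω
|Z| = √(1400² + 1661²) = 2172 Ω
∠Z = arctan(1661/1400) = 49.87°
I = V/|Z| = 2.454 mA
P = VI cos φ = 5.33 × 0.002454 × cos(49.87°) = 8.429 mW

8.429 mW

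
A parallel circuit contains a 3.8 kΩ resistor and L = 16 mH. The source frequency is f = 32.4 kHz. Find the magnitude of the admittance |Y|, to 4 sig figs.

ω = 2πf = 203600 rad/s
X_L = ωL = 3257 Ω
Parallel: admittances add. Y = 1/R + 1/(jωL)
Y = (0.0002632 − j0.0003070) S
|Y| = 0.0004044 S → |Z| = 1/|Y| = 2473 Ω, ∠Z = −∠Y = 49.40°

404.4 μS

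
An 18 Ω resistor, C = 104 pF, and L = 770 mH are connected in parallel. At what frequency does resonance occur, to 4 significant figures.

ω₀ = 1/√(LC) = 1/√(0.77 × 1.04e-10) = 111700 rad/s
f₀ = ω₀/(2π) = 17.79 kHz

17.79 kHz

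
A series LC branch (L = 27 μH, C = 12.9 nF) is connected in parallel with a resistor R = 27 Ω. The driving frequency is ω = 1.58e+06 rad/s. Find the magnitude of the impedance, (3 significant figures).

6.23 Ω

X_L = ωL = 42.7 Ω
X_C = 1/(ωC) = 49.1 Ω
Branch 1: Z₁ = R = 27.0 Ω
Branch 2 (series LC): Z₂ = j(X_L − X_C) = −j6.40 Ω
Parallel: Z = Z₁Z₂/(Z₁+Z₂), |Z| = 6.23 Ω, ∠Z = -76.7°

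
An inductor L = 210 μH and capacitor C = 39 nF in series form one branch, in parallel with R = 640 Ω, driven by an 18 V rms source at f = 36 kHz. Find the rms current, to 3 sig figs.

ω = 2πf = 226200 rad/s
X_L = ωL = 47.5 Ω
X_C = 1/(ωC) = 113 Ω
Branch 1: Z₁ = R = 640 Ω
Branch 2 (series LC): Z₂ = j(X_L − X_C) = −j65.9 Ω
Parallel: Z = Z₁Z₂/(Z₁+Z₂), |Z| = 65.5 Ω, ∠Z = -84.1°
I = V/|Z| = 18/65.5 = 275 mA

275 mA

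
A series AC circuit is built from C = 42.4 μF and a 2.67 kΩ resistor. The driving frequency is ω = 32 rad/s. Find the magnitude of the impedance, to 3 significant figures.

2770 Ω

X_C = 1/(ωC) = 737 Ω
Z = 2670 − j737 Ω
|Z| = √(2670² + 737²) = 2770 Ω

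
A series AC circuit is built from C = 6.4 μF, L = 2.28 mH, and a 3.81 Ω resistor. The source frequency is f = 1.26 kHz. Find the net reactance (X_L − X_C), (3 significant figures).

ω = 2πf = 7917 rad/s
X_L = ωL = 18.1 Ω
X_C = 1/(ωC) = 19.7 Ω
X = 18.1 − 19.7 = -1.69 Ω

-1.69 Ω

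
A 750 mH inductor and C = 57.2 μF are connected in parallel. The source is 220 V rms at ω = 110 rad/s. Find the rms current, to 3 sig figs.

1.28 A

X_L = ωL = 82.5 Ω
X_C = 1/(ωC) = 159 Ω
Parallel: admittances add. Y = 1/(jωL) + jωC
Y = (0 − j0.00583) S
|Y| = 0.00583 S → |Z| = 1/|Y| = 172 Ω, ∠Z = −∠Y = 90.0°
I = V/|Z| = 220/172 = 1.28 A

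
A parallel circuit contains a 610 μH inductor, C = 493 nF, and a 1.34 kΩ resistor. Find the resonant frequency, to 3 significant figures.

9.18 kHz

ω₀ = 1/√(LC) = 1/√(0.00061 × 4.93e-07) = 57660 rad/s
f₀ = ω₀/(2π) = 9.18 kHz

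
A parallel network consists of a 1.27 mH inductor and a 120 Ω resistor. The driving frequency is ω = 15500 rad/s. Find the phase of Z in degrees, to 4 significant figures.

X_L = ωL = 19.69 Ω
Parallel: admittances add. Y = 1/R + 1/(jωL)
Y = (0.008333 − j0.05080) S
|Y| = 0.05148 S → |Z| = 1/|Y| = 19.43 Ω, ∠Z = −∠Y = 80.68°

80.68°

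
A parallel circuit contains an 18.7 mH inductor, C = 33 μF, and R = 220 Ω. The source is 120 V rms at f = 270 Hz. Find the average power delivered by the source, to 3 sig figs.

ω = 2πf = 1696 rad/s
X_L = ωL = 31.7 Ω
X_C = 1/(ωC) = 17.9 Ω
Parallel: admittances add. Y = 1/R + 1/(jωL) + jωC
Y = (0.00455 + j0.0245) S
|Y| = 0.0249 S → |Z| = 1/|Y| = 40.2 Ω, ∠Z = −∠Y = -79.5°
I = V/|Z| = 2.99 A
P = VI cos φ = 120 × 2.99 × cos(-79.5°) = 65.5 W

65.5 W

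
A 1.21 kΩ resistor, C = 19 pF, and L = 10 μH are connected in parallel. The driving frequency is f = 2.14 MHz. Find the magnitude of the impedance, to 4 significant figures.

138.3 Ω

ω = 2πf = 1.345e+07 rad/s
X_L = ωL = 134.5 Ω
X_C = 1/(ωC) = 3914 Ω
Parallel: admittances add. Y = 1/R + 1/(jωL) + jωC
Y = (0.0008264 − j0.007182) S
|Y| = 0.007229 S → |Z| = 1/|Y| = 138.3 Ω, ∠Z = −∠Y = 83.44°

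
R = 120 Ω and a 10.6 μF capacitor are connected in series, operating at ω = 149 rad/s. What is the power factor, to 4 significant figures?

0.1862

X_C = 1/(ωC) = 633.2 Ω
Z = 120.0 − j633.2 Ω
|Z| = √(120.0² + 633.2²) = 644.4 Ω
∠Z = arctan(-633.2/120.0) = -79.27°
cos φ = cos(-79.27°) = 0.1862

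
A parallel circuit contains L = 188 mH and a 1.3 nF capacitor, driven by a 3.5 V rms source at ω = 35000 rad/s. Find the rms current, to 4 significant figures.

372.7 μA

X_L = ωL = 6580 Ω
X_C = 1/(ωC) = 21980 Ω
Parallel: admittances add. Y = 1/(jωL) + jωC
Y = (0 − j0.0001065) S
|Y| = 0.0001065 S → |Z| = 1/|Y| = 9392 Ω, ∠Z = −∠Y = 90.00°
I = V/|Z| = 3.5/9392 = 372.7 μA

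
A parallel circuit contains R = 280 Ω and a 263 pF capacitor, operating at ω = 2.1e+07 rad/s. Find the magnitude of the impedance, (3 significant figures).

152 Ω

X_C = 1/(ωC) = 181 Ω
Parallel: admittances add. Y = 1/R + jωC
Y = (0.00357 + j0.00552) S
|Y| = 0.00658 S → |Z| = 1/|Y| = 152 Ω, ∠Z = −∠Y = -57.1°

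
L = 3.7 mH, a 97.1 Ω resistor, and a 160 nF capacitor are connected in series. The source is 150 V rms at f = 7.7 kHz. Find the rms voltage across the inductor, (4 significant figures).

ω = 2πf = 48380 rad/s
X_L = ωL = 179.0 Ω
X_C = 1/(ωC) = 129.2 Ω
Net reactance X = X_L − X_C = 49.82 Ω
Z = 97.10 + j49.82 Ω
|Z| = √(97.10² + 49.82²) = 109.1 Ω
I = V/|Z| = 1.374 A
V_L = I·|Z_L| = 1.374 × 179.0 = 246.0 V

246.0 V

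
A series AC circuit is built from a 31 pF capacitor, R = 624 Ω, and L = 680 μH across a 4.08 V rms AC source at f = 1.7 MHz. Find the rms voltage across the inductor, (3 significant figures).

6.91 V

ω = 2πf = 1.068e+07 rad/s
X_L = ωL = 7260 Ω
X_C = 1/(ωC) = 3020 Ω
Net reactance X = X_L − X_C = 4240 Ω
Z = 624 + j4240 Ω
|Z| = √(624² + 4240²) = 4290 Ω
I = V/|Z| = 951 μA
V_L = I·|Z_L| = 0.000951 × 7260 = 6.91 V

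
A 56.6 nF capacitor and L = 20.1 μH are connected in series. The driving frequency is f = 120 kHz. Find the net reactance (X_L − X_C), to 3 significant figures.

-8.28 Ω

ω = 2πf = 754000 rad/s
X_L = ωL = 15.2 Ω
X_C = 1/(ωC) = 23.4 Ω
X = 15.2 − 23.4 = -8.28 Ω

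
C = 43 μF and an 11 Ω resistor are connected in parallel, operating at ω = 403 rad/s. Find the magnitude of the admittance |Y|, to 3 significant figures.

X_C = 1/(ωC) = 57.7 Ω
Parallel: admittances add. Y = 1/R + jωC
Y = (0.0909 + j0.0173) S
|Y| = 0.0925 S → |Z| = 1/|Y| = 10.8 Ω, ∠Z = −∠Y = -10.8°

92.5 mS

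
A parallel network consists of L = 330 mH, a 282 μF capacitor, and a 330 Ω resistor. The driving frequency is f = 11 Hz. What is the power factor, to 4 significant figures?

ω = 2πf = 69.12 rad/s
X_L = ωL = 22.81 Ω
X_C = 1/(ωC) = 51.31 Ω
Parallel: admittances add. Y = 1/R + 1/(jωL) + jωC
Y = (0.003030 − j0.02435) S
|Y| = 0.02454 S → |Z| = 1/|Y| = 40.75 Ω, ∠Z = −∠Y = 82.91°
cos φ = cos(82.91°) = 0.1235

0.1235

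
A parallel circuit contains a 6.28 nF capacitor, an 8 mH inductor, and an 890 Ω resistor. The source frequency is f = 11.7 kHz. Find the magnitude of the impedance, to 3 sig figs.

598 Ω

ω = 2πf = 73510 rad/s
X_L = ωL = 588 Ω
X_C = 1/(ωC) = 2170 Ω
Parallel: admittances add. Y = 1/R + 1/(jωL) + jωC
Y = (0.00112 − j0.00124) S
|Y| = 0.00167 S → |Z| = 1/|Y| = 598 Ω, ∠Z = −∠Y = 47.8°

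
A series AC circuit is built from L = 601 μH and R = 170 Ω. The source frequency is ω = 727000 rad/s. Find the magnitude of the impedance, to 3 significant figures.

469 Ω

X_L = ωL = 437 Ω
Z = 170 + j437 Ω
|Z| = √(170² + 437²) = 469 Ω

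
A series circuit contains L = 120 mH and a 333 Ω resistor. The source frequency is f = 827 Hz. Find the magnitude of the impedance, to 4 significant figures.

ω = 2πf = 5196 rad/s
X_L = ωL = 623.5 Ω
Z = 333.0 + j623.5 Ω
|Z| = √(333.0² + 623.5²) = 706.9 Ω

706.9 Ω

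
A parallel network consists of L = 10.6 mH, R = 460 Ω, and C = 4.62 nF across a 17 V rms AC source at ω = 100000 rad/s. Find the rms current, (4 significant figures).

37.85 mA

X_L = ωL = 1060 Ω
X_C = 1/(ωC) = 2165 Ω
Parallel: admittances add. Y = 1/R + 1/(jωL) + jωC
Y = (0.002174 − j0.0004814) S
|Y| = 0.002227 S → |Z| = 1/|Y| = 449.1 Ω, ∠Z = −∠Y = 12.49°
I = V/|Z| = 17/449.1 = 37.85 mA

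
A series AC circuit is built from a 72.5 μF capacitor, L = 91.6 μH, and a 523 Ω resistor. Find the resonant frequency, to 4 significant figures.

1.953 kHz

ω₀ = 1/√(LC) = 1/√(9.16e-05 × 7.25e-05) = 12270 rad/s
f₀ = ω₀/(2π) = 1.953 kHz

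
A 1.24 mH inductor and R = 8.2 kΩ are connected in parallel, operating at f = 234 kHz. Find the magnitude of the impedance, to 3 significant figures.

1780 Ω

ω = 2πf = 1.47e+06 rad/s
X_L = ωL = 1820 Ω
Parallel: admittances add. Y = 1/R + 1/(jωL)
Y = (0.000122 − j0.000549) S
|Y| = 0.000562 S → |Z| = 1/|Y| = 1780 Ω, ∠Z = −∠Y = 77.5°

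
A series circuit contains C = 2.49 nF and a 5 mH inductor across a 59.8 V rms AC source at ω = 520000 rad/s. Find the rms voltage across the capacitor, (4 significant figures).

X_L = ωL = 2600 Ω
X_C = 1/(ωC) = 772.3 Ω
Net reactance X = X_L − X_C = 1828 Ω
Z = j1828 Ω
|Z| = √(0² + 1828²) = 1828 Ω
I = V/|Z| = 32.72 mA
V_C = I·|Z_C| = 0.03272 × 772.3 = 25.27 V

25.27 V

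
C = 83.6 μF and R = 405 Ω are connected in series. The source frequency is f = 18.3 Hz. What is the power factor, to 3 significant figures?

ω = 2πf = 115.0 rad/s
X_C = 1/(ωC) = 104 Ω
Z = 405 − j104 Ω
|Z| = √(405² + 104²) = 418 Ω
∠Z = arctan(-104/405) = -14.4°
cos φ = cos(-14.4°) = 0.969

0.969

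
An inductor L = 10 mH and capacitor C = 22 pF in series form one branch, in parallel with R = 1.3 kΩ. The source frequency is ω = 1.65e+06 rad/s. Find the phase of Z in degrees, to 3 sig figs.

-6.71°

X_L = ωL = 16500 Ω
X_C = 1/(ωC) = 27500 Ω
Branch 1: Z₁ = R = 1300 Ω
Branch 2 (series LC): Z₂ = j(X_L − X_C) = −j11000 Ω
Parallel: Z = Z₁Z₂/(Z₁+Z₂), |Z| = 1290 Ω, ∠Z = -6.71°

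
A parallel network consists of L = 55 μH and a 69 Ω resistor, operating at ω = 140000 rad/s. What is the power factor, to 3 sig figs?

0.111

X_L = ωL = 7.70 Ω
Parallel: admittances add. Y = 1/R + 1/(jωL)
Y = (0.0145 − j0.130) S
|Y| = 0.131 S → |Z| = 1/|Y| = 7.65 Ω, ∠Z = −∠Y = 83.6°
cos φ = cos(83.6°) = 0.111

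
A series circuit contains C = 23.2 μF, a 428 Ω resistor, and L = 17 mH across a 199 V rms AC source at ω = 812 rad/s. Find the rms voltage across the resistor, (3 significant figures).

198 V

X_L = ωL = 13.8 Ω
X_C = 1/(ωC) = 53.1 Ω
Net reactance X = X_L − X_C = -39.3 Ω
Z = 428 − j39.3 Ω
|Z| = √(428² + 39.3²) = 430 Ω
I = V/|Z| = 463 mA
V_R = I·|Z_R| = 0.463 × 428 = 198 V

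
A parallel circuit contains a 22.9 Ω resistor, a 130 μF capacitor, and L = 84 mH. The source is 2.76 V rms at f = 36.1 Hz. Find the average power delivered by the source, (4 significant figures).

332.6 mW

ω = 2πf = 226.8 rad/s
X_L = ωL = 19.05 Ω
X_C = 1/(ωC) = 33.91 Ω
Parallel: admittances add. Y = 1/R + 1/(jωL) + jωC
Y = (0.04367 − j0.02300) S
|Y| = 0.04935 S → |Z| = 1/|Y| = 20.26 Ω, ∠Z = −∠Y = 27.77°
I = V/|Z| = 136.2 mA
P = VI cos φ = 2.76 × 0.1362 × cos(27.77°) = 332.6 mW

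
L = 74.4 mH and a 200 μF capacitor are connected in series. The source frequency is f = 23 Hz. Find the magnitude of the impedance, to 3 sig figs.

ω = 2πf = 144.5 rad/s
X_L = ωL = 10.8 Ω
X_C = 1/(ωC) = 34.6 Ω
Net reactance X = X_L − X_C = -23.8 Ω
Z = − j23.8 Ω
|Z| = √(0² + 23.8²) = 23.8 Ω

23.8 Ω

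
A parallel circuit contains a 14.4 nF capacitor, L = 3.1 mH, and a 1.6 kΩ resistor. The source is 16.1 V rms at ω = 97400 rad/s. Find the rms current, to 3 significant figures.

32.3 mA

X_L = ωL = 302 Ω
X_C = 1/(ωC) = 713 Ω
Parallel: admittances add. Y = 1/R + 1/(jωL) + jωC
Y = (0.000625 − j0.00191) S
|Y| = 0.00201 S → |Z| = 1/|Y| = 498 Ω, ∠Z = −∠Y = 71.9°
I = V/|Z| = 16.1/498 = 32.3 mA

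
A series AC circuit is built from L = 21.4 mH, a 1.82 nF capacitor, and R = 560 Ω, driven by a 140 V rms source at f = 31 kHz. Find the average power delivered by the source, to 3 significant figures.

ω = 2πf = 194800 rad/s
X_L = ωL = 4170 Ω
X_C = 1/(ωC) = 2820 Ω
Net reactance X = X_L − X_C = 1350 Ω
Z = 560 + j1350 Ω
|Z| = √(560² + 1350²) = 1460 Ω
∠Z = arctan(1350/560) = 67.4°
I = V/|Z| = 95.9 mA
P = VI cos φ = 140 × 0.0959 × cos(67.4°) = 5.16 W

5.16 W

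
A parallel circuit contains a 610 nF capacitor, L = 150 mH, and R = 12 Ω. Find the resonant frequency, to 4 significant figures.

ω₀ = 1/√(LC) = 1/√(0.15 × 6.1e-07) = 3306 rad/s
f₀ = ω₀/(2π) = 526.2 Hz

526.2 Hz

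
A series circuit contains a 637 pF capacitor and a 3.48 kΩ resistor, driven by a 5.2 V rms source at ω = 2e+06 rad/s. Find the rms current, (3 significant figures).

X_C = 1/(ωC) = 785 Ω
Z = 3480 − j785 Ω
|Z| = √(3480² + 785²) = 3570 Ω
I = V/|Z| = 5.2/3570 = 1.46 mA

1.46 mA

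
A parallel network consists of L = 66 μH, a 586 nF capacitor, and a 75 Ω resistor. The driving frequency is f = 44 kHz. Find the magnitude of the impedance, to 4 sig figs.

9.257 Ω

ω = 2πf = 276500 rad/s
X_L = ωL = 18.25 Ω
X_C = 1/(ωC) = 6.173 Ω
Parallel: admittances add. Y = 1/R + 1/(jωL) + jωC
Y = (0.01333 + j0.1072) S
|Y| = 0.1080 S → |Z| = 1/|Y| = 9.257 Ω, ∠Z = −∠Y = -82.91°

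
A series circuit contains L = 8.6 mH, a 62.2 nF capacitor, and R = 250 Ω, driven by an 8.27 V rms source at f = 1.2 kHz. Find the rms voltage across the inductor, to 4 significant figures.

0.2575 V

ω = 2πf = 7540 rad/s
X_L = ωL = 64.84 Ω
X_C = 1/(ωC) = 2132 Ω
Net reactance X = X_L − X_C = -2067 Ω
Z = 250.0 − j2067 Ω
|Z| = √(250.0² + 2067²) = 2083 Ω
I = V/|Z| = 3.971 mA
V_L = I·|Z_L| = 0.003971 × 64.84 = 0.2575 V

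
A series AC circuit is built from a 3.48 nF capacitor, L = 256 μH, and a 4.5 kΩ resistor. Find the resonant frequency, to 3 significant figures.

169 kHz

ω₀ = 1/√(LC) = 1/√(0.000256 × 3.48e-09) = 1.059e+06 rad/s
f₀ = ω₀/(2π) = 169 kHz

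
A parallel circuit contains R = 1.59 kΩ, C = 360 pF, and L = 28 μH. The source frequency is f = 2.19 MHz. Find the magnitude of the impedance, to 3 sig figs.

410 Ω

ω = 2πf = 1.376e+07 rad/s
X_L = ωL = 385 Ω
X_C = 1/(ωC) = 202 Ω
Parallel: admittances add. Y = 1/R + 1/(jωL) + jωC
Y = (0.000629 + j0.00236) S
|Y| = 0.00244 S → |Z| = 1/|Y| = 410 Ω, ∠Z = −∠Y = -75.1°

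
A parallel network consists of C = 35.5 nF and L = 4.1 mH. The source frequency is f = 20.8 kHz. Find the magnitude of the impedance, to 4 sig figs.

ω = 2πf = 130700 rad/s
X_L = ωL = 535.8 Ω
X_C = 1/(ωC) = 215.5 Ω
Parallel: admittances add. Y = 1/(jωL) + jωC
Y = (0 + j0.002773) S
|Y| = 0.002773 S → |Z| = 1/|Y| = 360.6 Ω, ∠Z = −∠Y = -90.00°

360.6 Ω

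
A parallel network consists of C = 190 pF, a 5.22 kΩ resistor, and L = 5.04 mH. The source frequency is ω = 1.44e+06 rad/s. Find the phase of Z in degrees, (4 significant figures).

-35.33°

X_L = ωL = 7258 Ω
X_C = 1/(ωC) = 3655 Ω
Parallel: admittances add. Y = 1/R + 1/(jωL) + jωC
Y = (0.0001916 + j0.0001358) S
|Y| = 0.0002348 S → |Z| = 1/|Y| = 4258 Ω, ∠Z = −∠Y = -35.33°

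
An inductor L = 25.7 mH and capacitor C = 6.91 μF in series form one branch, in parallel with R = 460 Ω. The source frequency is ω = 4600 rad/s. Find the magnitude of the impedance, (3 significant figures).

85.3 Ω

X_L = ωL = 118 Ω
X_C = 1/(ωC) = 31.5 Ω
Branch 1: Z₁ = R = 460 Ω
Branch 2 (series LC): Z₂ = j(X_L − X_C) = j86.8 Ω
Parallel: Z = Z₁Z₂/(Z₁+Z₂), |Z| = 85.3 Ω, ∠Z = 79.3°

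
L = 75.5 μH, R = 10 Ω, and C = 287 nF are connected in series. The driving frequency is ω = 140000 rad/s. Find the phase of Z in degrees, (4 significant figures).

X_L = ωL = 10.57 Ω
X_C = 1/(ωC) = 24.89 Ω
Net reactance X = X_L − X_C = -14.32 Ω
Z = 10.00 − j14.32 Ω
|Z| = √(10.00² + 14.32²) = 17.46 Ω
∠Z = arctan(-14.32/10.00) = -55.07°

-55.07°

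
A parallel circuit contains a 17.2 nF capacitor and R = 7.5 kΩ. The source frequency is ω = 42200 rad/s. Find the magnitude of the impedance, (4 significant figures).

1355 Ω

X_C = 1/(ωC) = 1378 Ω
Parallel: admittances add. Y = 1/R + jωC
Y = (0.0001333 + j0.0007258) S
|Y| = 0.0007380 S → |Z| = 1/|Y| = 1355 Ω, ∠Z = −∠Y = -79.59°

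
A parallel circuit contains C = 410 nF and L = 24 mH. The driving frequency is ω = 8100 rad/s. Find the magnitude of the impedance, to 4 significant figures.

548.5 Ω

X_L = ωL = 194.4 Ω
X_C = 1/(ωC) = 301.1 Ω
Parallel: admittances add. Y = 1/(jωL) + jωC
Y = (0 − j0.001823) S
|Y| = 0.001823 S → |Z| = 1/|Y| = 548.5 Ω, ∠Z = −∠Y = 90.00°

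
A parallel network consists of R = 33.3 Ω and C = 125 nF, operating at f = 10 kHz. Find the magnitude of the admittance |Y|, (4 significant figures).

31.04 mS

ω = 2πf = 62830 rad/s
X_C = 1/(ωC) = 127.3 Ω
Parallel: admittances add. Y = 1/R + jωC
Y = (0.03003 + j0.007854) S
|Y| = 0.03104 S → |Z| = 1/|Y| = 32.22 Ω, ∠Z = −∠Y = -14.66°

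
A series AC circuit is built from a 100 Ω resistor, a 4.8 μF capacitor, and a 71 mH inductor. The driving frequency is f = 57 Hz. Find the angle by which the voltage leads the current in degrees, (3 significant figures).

ω = 2πf = 358.1 rad/s
X_L = ωL = 25.4 Ω
X_C = 1/(ωC) = 582 Ω
Net reactance X = X_L − X_C = -556 Ω
Z = 100 − j556 Ω
|Z| = √(100² + 556²) = 565 Ω
∠Z = arctan(-556/100) = -79.8°

-79.8°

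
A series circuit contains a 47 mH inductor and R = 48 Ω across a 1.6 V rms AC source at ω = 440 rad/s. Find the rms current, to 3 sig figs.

30.6 mA

X_L = ωL = 20.7 Ω
Z = 48.0 + j20.7 Ω
|Z| = √(48.0² + 20.7²) = 52.3 Ω
I = V/|Z| = 1.6/52.3 = 30.6 mA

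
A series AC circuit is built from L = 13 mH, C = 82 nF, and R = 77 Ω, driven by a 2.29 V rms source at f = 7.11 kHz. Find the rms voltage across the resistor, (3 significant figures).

ω = 2πf = 44670 rad/s
X_L = ωL = 581 Ω
X_C = 1/(ωC) = 273 Ω
Net reactance X = X_L − X_C = 308 Ω
Z = 77.0 + j308 Ω
|Z| = √(77.0² + 308²) = 317 Ω
I = V/|Z| = 7.22 mA
V_R = I·|Z_R| = 0.00722 × 77.0 = 0.556 V

0.556 V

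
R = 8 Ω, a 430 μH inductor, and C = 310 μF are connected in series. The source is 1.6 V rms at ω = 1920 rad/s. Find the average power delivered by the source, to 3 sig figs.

X_L = ωL = 0.826 Ω
X_C = 1/(ωC) = 1.68 Ω
Net reactance X = X_L − X_C = -0.855 Ω
Z = 8.00 − j0.855 Ω
|Z| = √(8.00² + 0.855²) = 8.05 Ω
∠Z = arctan(-0.855/8.00) = -6.10°
I = V/|Z| = 199 mA
P = VI cos φ = 1.6 × 0.199 × cos(-6.10°) = 316 mW

316 mW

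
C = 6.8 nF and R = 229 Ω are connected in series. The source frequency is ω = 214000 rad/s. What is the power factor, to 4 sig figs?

X_C = 1/(ωC) = 687.2 Ω
Z = 229.0 − j687.2 Ω
|Z| = √(229.0² + 687.2²) = 724.3 Ω
∠Z = arctan(-687.2/229.0) = -71.57°
cos φ = cos(-71.57°) = 0.3161

0.3161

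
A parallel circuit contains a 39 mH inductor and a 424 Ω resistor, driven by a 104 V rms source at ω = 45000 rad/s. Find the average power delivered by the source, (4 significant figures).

X_L = ωL = 1755 Ω
Parallel: admittances add. Y = 1/R + 1/(jωL)
Y = (0.002358 − j0.0005698) S
|Y| = 0.002426 S → |Z| = 1/|Y| = 412.1 Ω, ∠Z = −∠Y = 13.58°
I = V/|Z| = 252.3 mA
P = VI cos φ = 104 × 0.2523 × cos(13.58°) = 25.51 W

25.51 W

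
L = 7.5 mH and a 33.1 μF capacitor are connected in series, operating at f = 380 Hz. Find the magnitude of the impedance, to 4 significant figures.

5.254 Ω

ω = 2πf = 2388 rad/s
X_L = ωL = 17.91 Ω
X_C = 1/(ωC) = 12.65 Ω
Net reactance X = X_L − X_C = 5.254 Ω
Z = j5.254 Ω
|Z| = √(0² + 5.254²) = 5.254 Ω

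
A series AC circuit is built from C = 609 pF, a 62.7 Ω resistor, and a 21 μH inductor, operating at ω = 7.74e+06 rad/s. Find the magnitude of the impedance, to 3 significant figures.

80.0 Ω

X_L = ωL = 163 Ω
X_C = 1/(ωC) = 212 Ω
Net reactance X = X_L − X_C = -49.6 Ω
Z = 62.7 − j49.6 Ω
|Z| = √(62.7² + 49.6²) = 80.0 Ω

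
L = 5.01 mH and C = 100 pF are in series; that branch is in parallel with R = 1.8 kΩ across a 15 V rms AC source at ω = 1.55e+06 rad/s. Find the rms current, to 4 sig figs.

14.13 mA

X_L = ωL = 7765 Ω
X_C = 1/(ωC) = 6452 Ω
Branch 1: Z₁ = R = 1800 Ω
Branch 2 (series LC): Z₂ = j(X_L − X_C) = j1314 Ω
Parallel: Z = Z₁Z₂/(Z₁+Z₂), |Z| = 1061 Ω, ∠Z = 53.87°
I = V/|Z| = 15/1061 = 14.13 mA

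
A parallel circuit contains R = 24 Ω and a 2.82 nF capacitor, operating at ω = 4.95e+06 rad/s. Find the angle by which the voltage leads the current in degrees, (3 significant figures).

X_C = 1/(ωC) = 71.6 Ω
Parallel: admittances add. Y = 1/R + jωC
Y = (0.0417 + j0.0140) S
|Y| = 0.0439 S → |Z| = 1/|Y| = 22.8 Ω, ∠Z = −∠Y = -18.5°

-18.5°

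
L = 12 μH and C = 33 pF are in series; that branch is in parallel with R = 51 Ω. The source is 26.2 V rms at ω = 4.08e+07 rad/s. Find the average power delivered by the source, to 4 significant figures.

13.46 W

X_L = ωL = 489.6 Ω
X_C = 1/(ωC) = 742.7 Ω
Branch 1: Z₁ = R = 51.00 Ω
Branch 2 (series LC): Z₂ = j(X_L − X_C) = −j253.1 Ω
Parallel: Z = Z₁Z₂/(Z₁+Z₂), |Z| = 50.00 Ω, ∠Z = -11.39°
I = V/|Z| = 524.0 mA
P = VI cos φ = 26.2 × 0.5240 × cos(-11.39°) = 13.46 W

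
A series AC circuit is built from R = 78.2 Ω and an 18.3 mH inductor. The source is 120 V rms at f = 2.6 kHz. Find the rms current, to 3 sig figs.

ω = 2πf = 16340 rad/s
X_L = ωL = 299 Ω
Z = 78.2 + j299 Ω
|Z| = √(78.2² + 299²) = 309 Ω
I = V/|Z| = 120/309 = 388 mA

388 mA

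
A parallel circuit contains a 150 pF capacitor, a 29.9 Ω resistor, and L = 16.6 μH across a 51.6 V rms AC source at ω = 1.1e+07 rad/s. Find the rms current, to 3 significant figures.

1.74 A

X_L = ωL = 183 Ω
X_C = 1/(ωC) = 606 Ω
Parallel: admittances add. Y = 1/R + 1/(jωL) + jωC
Y = (0.0334 − j0.00383) S
|Y| = 0.0337 S → |Z| = 1/|Y| = 29.7 Ω, ∠Z = −∠Y = 6.53°
I = V/|Z| = 51.6/29.7 = 1.74 A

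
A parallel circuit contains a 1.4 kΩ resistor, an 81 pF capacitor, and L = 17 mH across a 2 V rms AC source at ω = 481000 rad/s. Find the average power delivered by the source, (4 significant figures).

2.857 mW

X_L = ωL = 8177 Ω
X_C = 1/(ωC) = 25670 Ω
Parallel: admittances add. Y = 1/R + 1/(jωL) + jωC
Y = (0.0007143 − j8.333e-05) S
|Y| = 0.0007191 S → |Z| = 1/|Y| = 1391 Ω, ∠Z = −∠Y = 6.654°
I = V/|Z| = 1.438 mA
P = VI cos φ = 2 × 0.001438 × cos(6.654°) = 2.857 mW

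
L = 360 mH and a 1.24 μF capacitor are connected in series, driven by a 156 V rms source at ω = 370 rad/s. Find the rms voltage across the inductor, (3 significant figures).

X_L = ωL = 133 Ω
X_C = 1/(ωC) = 2180 Ω
Net reactance X = X_L − X_C = -2050 Ω
Z = − j2050 Ω
|Z| = √(0² + 2050²) = 2050 Ω
I = V/|Z| = 76.2 mA
V_L = I·|Z_L| = 0.0762 × 133 = 10.2 V

10.2 V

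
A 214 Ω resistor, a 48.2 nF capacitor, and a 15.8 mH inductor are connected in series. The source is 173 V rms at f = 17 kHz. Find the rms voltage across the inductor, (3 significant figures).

194 V

ω = 2πf = 106800 rad/s
X_L = ωL = 1690 Ω
X_C = 1/(ωC) = 194 Ω
Net reactance X = X_L − X_C = 1490 Ω
Z = 214 + j1490 Ω
|Z| = √(214² + 1490²) = 1510 Ω
I = V/|Z| = 115 mA
V_L = I·|Z_L| = 0.115 × 1690 = 194 V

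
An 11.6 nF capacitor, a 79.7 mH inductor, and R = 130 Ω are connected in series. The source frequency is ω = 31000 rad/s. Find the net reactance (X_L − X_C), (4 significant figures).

X_L = ωL = 2471 Ω
X_C = 1/(ωC) = 2781 Ω
X = 2471 − 2781 = -310.2 Ω

-310.2 Ω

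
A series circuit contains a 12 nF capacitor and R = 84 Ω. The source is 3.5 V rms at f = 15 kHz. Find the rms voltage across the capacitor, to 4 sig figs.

ω = 2πf = 94250 rad/s
X_C = 1/(ωC) = 884.2 Ω
Z = 84.00 − j884.2 Ω
|Z| = √(84.00² + 884.2²) = 888.2 Ω
I = V/|Z| = 3.941 mA
V_C = I·|Z_C| = 0.003941 × 884.2 = 3.484 V

3.484 V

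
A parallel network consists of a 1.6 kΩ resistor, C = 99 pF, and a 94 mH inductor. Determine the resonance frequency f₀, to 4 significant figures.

52.17 kHz

ω₀ = 1/√(LC) = 1/√(0.094 × 9.9e-11) = 327800 rad/s
f₀ = ω₀/(2π) = 52.17 kHz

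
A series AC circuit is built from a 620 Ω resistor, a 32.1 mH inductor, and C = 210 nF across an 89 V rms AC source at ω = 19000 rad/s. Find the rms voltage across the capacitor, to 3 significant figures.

31.1 V

X_L = ωL = 610 Ω
X_C = 1/(ωC) = 251 Ω
Net reactance X = X_L − X_C = 359 Ω
Z = 620 + j359 Ω
|Z| = √(620² + 359²) = 717 Ω
I = V/|Z| = 124 mA
V_C = I·|Z_C| = 0.124 × 251 = 31.1 V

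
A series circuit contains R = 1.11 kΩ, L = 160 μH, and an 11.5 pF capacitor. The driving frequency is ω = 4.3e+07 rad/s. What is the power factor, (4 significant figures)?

0.2228

X_L = ωL = 6880 Ω
X_C = 1/(ωC) = 2022 Ω
Net reactance X = X_L − X_C = 4858 Ω
Z = 1110 + j4858 Ω
|Z| = √(1110² + 4858²) = 4983 Ω
∠Z = arctan(4858/1110) = 77.13°
cos φ = cos(77.13°) = 0.2228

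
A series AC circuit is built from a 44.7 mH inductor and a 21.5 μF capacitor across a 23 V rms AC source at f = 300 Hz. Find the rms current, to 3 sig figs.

386 mA

ω = 2πf = 1885 rad/s
X_L = ωL = 84.3 Ω
X_C = 1/(ωC) = 24.7 Ω
Net reactance X = X_L − X_C = 59.6 Ω
Z = j59.6 Ω
|Z| = √(0² + 59.6²) = 59.6 Ω
I = V/|Z| = 23/59.6 = 386 mA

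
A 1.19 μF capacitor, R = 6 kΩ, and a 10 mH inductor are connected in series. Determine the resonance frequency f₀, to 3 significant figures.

1.46 kHz

ω₀ = 1/√(LC) = 1/√(0.01 × 1.19e-06) = 9167 rad/s
f₀ = ω₀/(2π) = 1.46 kHz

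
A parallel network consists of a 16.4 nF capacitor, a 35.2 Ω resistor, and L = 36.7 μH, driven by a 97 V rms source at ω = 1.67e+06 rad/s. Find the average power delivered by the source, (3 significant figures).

267 W

X_L = ωL = 61.3 Ω
X_C = 1/(ωC) = 36.5 Ω
Parallel: admittances add. Y = 1/R + 1/(jωL) + jωC
Y = (0.0284 + j0.0111) S
|Y| = 0.0305 S → |Z| = 1/|Y| = 32.8 Ω, ∠Z = −∠Y = -21.3°
I = V/|Z| = 2.96 A
P = VI cos φ = 97 × 2.96 × cos(-21.3°) = 267 W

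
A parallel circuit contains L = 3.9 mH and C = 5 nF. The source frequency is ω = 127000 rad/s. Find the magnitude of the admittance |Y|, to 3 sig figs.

X_L = ωL = 495 Ω
X_C = 1/(ωC) = 1570 Ω
Parallel: admittances add. Y = 1/(jωL) + jωC
Y = (0 − j0.00138) S
|Y| = 0.00138 S → |Z| = 1/|Y| = 723 Ω, ∠Z = −∠Y = 90.0°

1.38 mS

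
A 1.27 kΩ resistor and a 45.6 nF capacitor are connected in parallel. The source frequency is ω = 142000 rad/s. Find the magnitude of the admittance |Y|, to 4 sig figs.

6.523 mS

X_C = 1/(ωC) = 154.4 Ω
Parallel: admittances add. Y = 1/R + jωC
Y = (0.0007874 + j0.006475) S
|Y| = 0.006523 S → |Z| = 1/|Y| = 153.3 Ω, ∠Z = −∠Y = -83.07°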